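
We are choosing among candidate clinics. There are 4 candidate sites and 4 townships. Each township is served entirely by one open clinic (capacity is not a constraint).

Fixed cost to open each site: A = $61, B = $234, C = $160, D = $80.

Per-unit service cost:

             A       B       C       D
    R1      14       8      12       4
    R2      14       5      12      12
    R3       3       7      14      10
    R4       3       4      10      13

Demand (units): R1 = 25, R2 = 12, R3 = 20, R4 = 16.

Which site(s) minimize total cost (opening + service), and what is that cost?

For any fixed open set, each township goes to its cheapest open site; total = fixed + service.
{A, D}: R1→D 4·25=100, R2→D 12·12=144, R3→A 3·20=60, R4→A 3·16=48. Service 352; fixed 141; total 493.
{A, B, D}: service 268 + fixed 375 = 643
{A, C, D}: service 352 + fixed 301 = 653
{A, B, C, D}: service 268 + fixed 535 = 803
No other subset beats 493.

Open A and D; minimum total cost 493.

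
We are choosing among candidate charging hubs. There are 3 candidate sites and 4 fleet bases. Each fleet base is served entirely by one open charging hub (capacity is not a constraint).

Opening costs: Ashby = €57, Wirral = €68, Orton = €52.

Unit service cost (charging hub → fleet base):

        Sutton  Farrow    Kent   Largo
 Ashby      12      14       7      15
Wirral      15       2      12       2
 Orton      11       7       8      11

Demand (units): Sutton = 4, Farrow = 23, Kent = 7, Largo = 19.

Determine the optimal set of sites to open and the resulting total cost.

For any fixed open set, each fleet base goes to its cheapest open site; total = fixed + service.
{Wirral}: Sutton→Wirral 15·4=60, Farrow→Wirral 2·23=46, Kent→Wirral 12·7=84, Largo→Wirral 2·19=38. Service 228; fixed 68; total 296.
{Wirral, Orton}: service 184 + fixed 120 = 304
{Ashby, Wirral}: Sutton→Ashby 12·4=48, Farrow→Wirral 2·23=46, Kent→Ashby 7·7=49, Largo→Wirral 2·19=38. Service 181; fixed 125; total 306.
{Ashby, Wirral, Orton}: service 177 + fixed 177 = 354
No other subset beats 296.

Open Wirral only; minimum total cost 296.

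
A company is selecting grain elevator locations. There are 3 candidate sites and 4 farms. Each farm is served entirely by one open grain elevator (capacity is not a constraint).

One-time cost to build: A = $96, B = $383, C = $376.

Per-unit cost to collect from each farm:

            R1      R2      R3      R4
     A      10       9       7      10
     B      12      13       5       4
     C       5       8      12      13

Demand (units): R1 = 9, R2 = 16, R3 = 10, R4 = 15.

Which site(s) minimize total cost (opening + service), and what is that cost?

For any fixed open set, each farm goes to its cheapest open site; total = fixed + service.
{A}: R1→A 10·9=90, R2→A 9·16=144, R3→A 7·10=70, R4→A 10·15=150. Service 454; fixed 96; total 550.
{B}: service 426 + fixed 383 = 809
{A, B}: service 344 + fixed 479 = 823
{A, B, C}: service 283 + fixed 855 = 1138
No other subset beats 550.

Open A only; minimum total cost 550.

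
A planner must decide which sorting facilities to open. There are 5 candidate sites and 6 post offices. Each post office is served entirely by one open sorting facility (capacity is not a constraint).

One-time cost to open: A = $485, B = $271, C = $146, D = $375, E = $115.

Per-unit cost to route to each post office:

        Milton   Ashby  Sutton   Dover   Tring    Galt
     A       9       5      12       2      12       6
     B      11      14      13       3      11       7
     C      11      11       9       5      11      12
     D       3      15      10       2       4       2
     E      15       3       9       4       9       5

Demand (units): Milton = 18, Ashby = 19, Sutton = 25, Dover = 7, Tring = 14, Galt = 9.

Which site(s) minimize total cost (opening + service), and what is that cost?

For any fixed open set, each post office goes to its cheapest open site; total = fixed + service.
{E}: Milton→E 15·18=270, Ashby→E 3·19=57, Sutton→E 9·25=225, Dover→E 4·7=28, Tring→E 9·14=126, Galt→E 5·9=45. Service 751; fixed 115; total 866.
{D, E}: Milton→D 3·18=54, Ashby→E 3·19=57, Sutton→E 9·25=225, Dover→D 2·7=14, Tring→D 4·14=56, Galt→D 2·9=18. Service 424; fixed 490; total 914.
{C, E}: service 679 + fixed 261 = 940
{A, B, C, D, E}: Milton→D 3·18=54, Ashby→E 3·19=57, Sutton→C 9·25=225, Dover→A 2·7=14, Tring→D 4·14=56, Galt→D 2·9=18. Service 424; fixed 1392; total 1816.
No other subset beats 866.

Open E only; minimum total cost 866.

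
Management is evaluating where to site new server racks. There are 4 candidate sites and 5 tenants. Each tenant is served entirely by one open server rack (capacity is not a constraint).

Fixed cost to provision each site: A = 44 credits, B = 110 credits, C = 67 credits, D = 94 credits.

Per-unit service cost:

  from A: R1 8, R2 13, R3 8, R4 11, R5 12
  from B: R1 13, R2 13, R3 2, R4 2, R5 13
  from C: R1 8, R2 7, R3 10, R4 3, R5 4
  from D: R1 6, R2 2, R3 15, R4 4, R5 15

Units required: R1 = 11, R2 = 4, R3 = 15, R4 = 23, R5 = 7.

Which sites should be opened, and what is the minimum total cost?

For any fixed open set, each tenant goes to its cheapest open site; total = fixed + service.
{B, C}: R1→C 8·11=88, R2→C 7·4=28, R3→B 2·15=30, R4→B 2·23=46, R5→C 4·7=28. Service 220; fixed 177; total 397.
{C}: R1→C 8·11=88, R2→C 7·4=28, R3→C 10·15=150, R4→C 3·23=69, R5→C 4·7=28. Service 363; fixed 67; total 430.
{A, B, C}: service 220 + fixed 221 = 441
{A, B, C, D}: service 178 + fixed 315 = 493
No other subset beats 397.

Open B and C; minimum total cost 397.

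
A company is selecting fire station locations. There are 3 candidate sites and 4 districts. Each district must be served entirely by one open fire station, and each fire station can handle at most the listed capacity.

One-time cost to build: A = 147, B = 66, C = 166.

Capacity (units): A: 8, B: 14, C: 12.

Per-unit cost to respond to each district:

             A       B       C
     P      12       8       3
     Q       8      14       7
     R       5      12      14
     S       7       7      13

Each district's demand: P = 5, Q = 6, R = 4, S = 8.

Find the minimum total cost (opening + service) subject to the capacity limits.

Minimum total cost: 393

Open {B, C}: P→C 3·5=15, Q→C 7·6=42, R→B 12·4=48, S→B 7·8=56.
Loads: B carries 12/14, C carries 11/12. Service 161; fixed 232; total 393.
Next best feasible plan costs 426.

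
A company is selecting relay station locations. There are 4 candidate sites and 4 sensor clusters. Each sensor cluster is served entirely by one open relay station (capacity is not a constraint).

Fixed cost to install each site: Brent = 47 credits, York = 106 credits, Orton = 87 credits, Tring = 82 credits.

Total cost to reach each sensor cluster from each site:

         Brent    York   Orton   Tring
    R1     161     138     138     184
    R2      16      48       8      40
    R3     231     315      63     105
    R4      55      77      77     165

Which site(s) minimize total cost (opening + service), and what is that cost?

For any fixed open set, each sensor cluster goes to its cheapest open site; total = fixed + service.
{Orton}: R1→Orton 138, R2→Orton 8, R3→Orton 63, R4→Orton 77. Service 286; fixed 87; total 373.
{Brent, Orton}: R1→Orton 138, R2→Orton 8, R3→Orton 63, R4→Brent 55. Service 264; fixed 134; total 398.
{Orton, Tring}: R1→Orton 138, R2→Orton 8, R3→Orton 63, R4→Orton 77. Service 286; fixed 169; total 455.
{Brent, York, Orton, Tring}: R1→York 138, R2→Orton 8, R3→Orton 63, R4→Brent 55. Service 264; fixed 322; total 586.
No other subset beats 373.

Open Orton only; minimum total cost 373.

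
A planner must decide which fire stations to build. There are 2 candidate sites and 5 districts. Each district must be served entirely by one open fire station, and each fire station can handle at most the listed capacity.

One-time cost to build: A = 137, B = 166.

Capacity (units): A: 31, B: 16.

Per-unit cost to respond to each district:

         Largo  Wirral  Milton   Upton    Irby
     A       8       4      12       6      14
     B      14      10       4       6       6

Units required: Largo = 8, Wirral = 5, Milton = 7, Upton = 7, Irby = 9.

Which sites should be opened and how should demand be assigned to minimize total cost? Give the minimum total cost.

Open {A, B}: Largo→A 8·8=64, Wirral→A 4·5=20, Milton→B 4·7=28, Upton→A 6·7=42, Irby→B 6·9=54.
Loads: A carries 20/31, B carries 16/16. Service 208; fixed 303; total 511.
Next best feasible plan costs 567.

Minimum total cost: 511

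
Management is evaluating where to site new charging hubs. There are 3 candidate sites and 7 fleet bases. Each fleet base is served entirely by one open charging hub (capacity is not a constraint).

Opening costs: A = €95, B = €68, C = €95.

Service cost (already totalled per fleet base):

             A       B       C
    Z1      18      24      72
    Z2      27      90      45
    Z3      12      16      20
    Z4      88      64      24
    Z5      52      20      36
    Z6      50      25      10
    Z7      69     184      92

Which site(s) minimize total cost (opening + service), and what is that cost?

Open A and C; minimum total cost 386.

For any fixed open set, each fleet base goes to its cheapest open site; total = fixed + service.
{A, C}: Z1→A 18, Z2→A 27, Z3→A 12, Z4→C 24, Z5→C 36, Z6→C 10, Z7→A 69. Service 196; fixed 190; total 386.
{B, C}: service 231 + fixed 163 = 394
{C}: service 299 + fixed 95 = 394
{A, B, C}: service 180 + fixed 258 = 438
(All 7 nonempty subsets were checked; A and C is lowest.)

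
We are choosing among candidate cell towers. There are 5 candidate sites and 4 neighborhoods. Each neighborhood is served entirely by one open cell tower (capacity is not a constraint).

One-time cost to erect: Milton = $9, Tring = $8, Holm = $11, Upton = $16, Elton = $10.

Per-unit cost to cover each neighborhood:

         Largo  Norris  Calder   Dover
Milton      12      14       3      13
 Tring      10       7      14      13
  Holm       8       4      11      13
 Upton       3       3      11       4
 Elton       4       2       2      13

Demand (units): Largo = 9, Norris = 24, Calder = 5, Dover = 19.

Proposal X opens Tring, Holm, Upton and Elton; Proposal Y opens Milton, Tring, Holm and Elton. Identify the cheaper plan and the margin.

Proposal X is cheaper by 173.

Proposal X: {Tring, Holm, Upton, Elton}: Largo→Upton 3·9=27, Norris→Elton 2·24=48, Calder→Elton 2·5=10, Dover→Upton 4·19=76. Service 161; fixed 45; total 206.
Proposal Y: {Milton, Tring, Holm, Elton}: Largo→Elton 4·9=36, Norris→Elton 2·24=48, Calder→Elton 2·5=10, Dover→Milton 13·19=247. Service 341; fixed 38; total 379.
Difference: |206 − 379| = 173.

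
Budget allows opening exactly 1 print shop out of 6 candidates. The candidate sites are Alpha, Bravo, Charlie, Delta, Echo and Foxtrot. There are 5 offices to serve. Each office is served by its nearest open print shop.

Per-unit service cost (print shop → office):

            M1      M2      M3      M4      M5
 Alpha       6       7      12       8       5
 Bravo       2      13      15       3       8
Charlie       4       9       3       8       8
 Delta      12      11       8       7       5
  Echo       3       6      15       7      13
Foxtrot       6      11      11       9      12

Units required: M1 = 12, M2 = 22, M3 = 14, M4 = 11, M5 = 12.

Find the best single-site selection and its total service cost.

Choose Charlie only; total service cost 472.

With exactly 1 open, each office uses its cheapest among the chosen.
{Charlie}: M1→Charlie 4·12=48, M2→Charlie 9·22=198, M3→Charlie 3·14=42, M4→Charlie 8·11=88, M5→Charlie 8·12=96. Service cost 472.
{Alpha}: service cost 542
{Echo}: service cost 611
Among all 6 size-1 choices, {Charlie} is lowest.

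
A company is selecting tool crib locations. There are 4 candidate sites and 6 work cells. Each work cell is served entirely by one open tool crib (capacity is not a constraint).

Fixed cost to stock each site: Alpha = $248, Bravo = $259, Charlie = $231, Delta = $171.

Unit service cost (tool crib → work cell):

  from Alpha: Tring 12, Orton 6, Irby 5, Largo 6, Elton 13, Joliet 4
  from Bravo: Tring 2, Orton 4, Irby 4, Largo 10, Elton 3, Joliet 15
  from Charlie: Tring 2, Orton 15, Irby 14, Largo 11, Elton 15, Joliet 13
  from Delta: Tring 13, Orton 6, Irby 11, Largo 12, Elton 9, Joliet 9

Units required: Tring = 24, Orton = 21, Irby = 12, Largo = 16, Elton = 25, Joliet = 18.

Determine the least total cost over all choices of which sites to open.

Minimum total cost: 930

For any fixed open set, each work cell goes to its cheapest open site; total = fixed + service.
{Alpha, Bravo}: Tring→Bravo 2·24=48, Orton→Bravo 4·21=84, Irby→Bravo 4·12=48, Largo→Alpha 6·16=96, Elton→Bravo 3·25=75, Joliet→Alpha 4·18=72. Service 423; fixed 507; total 930.
{Bravo}: service 685 + fixed 259 = 944
{Bravo, Delta}: service 577 + fixed 430 = 1007
{Alpha, Bravo, Charlie, Delta}: service 423 + fixed 909 = 1332
No other subset beats 930.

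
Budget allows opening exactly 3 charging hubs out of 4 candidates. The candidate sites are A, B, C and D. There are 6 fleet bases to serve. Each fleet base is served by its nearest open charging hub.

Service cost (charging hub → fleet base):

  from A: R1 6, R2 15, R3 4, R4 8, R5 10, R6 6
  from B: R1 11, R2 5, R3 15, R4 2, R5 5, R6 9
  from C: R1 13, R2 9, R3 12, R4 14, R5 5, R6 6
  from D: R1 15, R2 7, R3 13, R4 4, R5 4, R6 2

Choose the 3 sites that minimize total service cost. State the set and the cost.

With exactly 3 open, each fleet base uses its cheapest among the chosen.
{A, B, D}: R1→A 6, R2→B 5, R3→A 4, R4→B 2, R5→D 4, R6→D 2. Service cost 23.
{A, C, D}: service cost 27
{A, B, C}: service cost 28
Among all 4 size-3 choices, {A, B, D} is lowest.

Choose A, B and D; total service cost 23.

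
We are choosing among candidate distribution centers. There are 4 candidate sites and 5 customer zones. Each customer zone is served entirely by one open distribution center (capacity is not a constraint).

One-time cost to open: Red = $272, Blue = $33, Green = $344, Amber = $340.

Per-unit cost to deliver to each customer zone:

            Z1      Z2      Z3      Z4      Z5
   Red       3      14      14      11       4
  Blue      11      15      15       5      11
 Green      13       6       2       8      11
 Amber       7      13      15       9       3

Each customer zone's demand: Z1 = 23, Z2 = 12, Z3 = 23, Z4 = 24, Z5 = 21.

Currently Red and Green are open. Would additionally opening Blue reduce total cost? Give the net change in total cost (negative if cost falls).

Yes — net change −39 (cost falls by 39).

Current service cost with {Red, Green}: 463.
Adding Blue: each customer zone re-picks its cheapest; new service cost 391, saving 72.
Extra fixed cost: 33. Net change = 33 − 72 = -39.
(Totals: 1079 → 1040.)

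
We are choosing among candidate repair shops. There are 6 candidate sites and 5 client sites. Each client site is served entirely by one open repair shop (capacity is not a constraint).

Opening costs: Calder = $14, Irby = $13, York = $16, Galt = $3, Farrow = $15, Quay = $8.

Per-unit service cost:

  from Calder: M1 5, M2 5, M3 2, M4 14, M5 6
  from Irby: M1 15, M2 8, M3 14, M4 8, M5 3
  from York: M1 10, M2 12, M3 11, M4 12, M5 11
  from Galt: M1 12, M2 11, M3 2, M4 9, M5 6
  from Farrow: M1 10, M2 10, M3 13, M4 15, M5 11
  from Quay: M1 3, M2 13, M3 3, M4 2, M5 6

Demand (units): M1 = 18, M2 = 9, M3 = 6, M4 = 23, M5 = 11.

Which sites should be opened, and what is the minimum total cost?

For any fixed open set, each client site goes to its cheapest open site; total = fixed + service.
{Calder, Irby, Quay}: M1→Quay 3·18=54, M2→Calder 5·9=45, M3→Calder 2·6=12, M4→Quay 2·23=46, M5→Irby 3·11=33. Service 190; fixed 35; total 225.
{Calder, Irby, Galt, Quay}: service 190 + fixed 38 = 228
{Calder, Irby, Farrow, Quay}: service 190 + fixed 50 = 240
{Calder, Irby, York, Galt, Farrow, Quay}: service 190 + fixed 69 = 259
No other subset beats 225.

Open Calder, Irby and Quay; minimum total cost 225.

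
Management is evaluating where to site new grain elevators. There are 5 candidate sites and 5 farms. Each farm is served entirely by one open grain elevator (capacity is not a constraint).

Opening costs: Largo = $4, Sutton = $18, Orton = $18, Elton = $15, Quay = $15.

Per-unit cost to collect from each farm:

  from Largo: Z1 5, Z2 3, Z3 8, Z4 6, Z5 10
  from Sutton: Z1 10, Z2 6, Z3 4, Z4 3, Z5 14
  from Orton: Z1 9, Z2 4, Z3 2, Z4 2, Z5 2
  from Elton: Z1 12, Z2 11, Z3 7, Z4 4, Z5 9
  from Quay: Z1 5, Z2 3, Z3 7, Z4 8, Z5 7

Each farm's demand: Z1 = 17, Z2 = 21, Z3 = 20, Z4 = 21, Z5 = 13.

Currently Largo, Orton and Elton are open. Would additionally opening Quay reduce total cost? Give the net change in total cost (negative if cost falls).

Current service cost with {Largo, Orton, Elton}: 256.
Adding Quay: each farm re-picks its cheapest; new service cost 256, saving 0.
Extra fixed cost: 15. Net change = 15 − 0 = 15.
(Totals: 293 → 308.)

No — net change +15 (cost rises by 15).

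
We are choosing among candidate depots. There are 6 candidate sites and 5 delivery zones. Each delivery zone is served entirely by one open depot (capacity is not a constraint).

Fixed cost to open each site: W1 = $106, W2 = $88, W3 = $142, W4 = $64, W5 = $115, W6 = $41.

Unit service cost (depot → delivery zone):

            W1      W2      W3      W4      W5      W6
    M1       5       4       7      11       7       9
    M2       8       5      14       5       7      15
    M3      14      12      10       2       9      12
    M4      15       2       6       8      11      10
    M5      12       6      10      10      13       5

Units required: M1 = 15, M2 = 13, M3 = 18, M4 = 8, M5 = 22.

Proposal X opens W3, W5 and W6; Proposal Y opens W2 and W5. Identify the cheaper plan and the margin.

Proposal X: {W3, W5, W6}: M1→W3 7·15=105, M2→W5 7·13=91, M3→W5 9·18=162, M4→W3 6·8=48, M5→W6 5·22=110. Service 516; fixed 298; total 814.
Proposal Y: {W2, W5}: M1→W2 4·15=60, M2→W2 5·13=65, M3→W5 9·18=162, M4→W2 2·8=16, M5→W2 6·22=132. Service 435; fixed 203; total 638.
Difference: |814 − 638| = 176.

Proposal Y is cheaper by 176.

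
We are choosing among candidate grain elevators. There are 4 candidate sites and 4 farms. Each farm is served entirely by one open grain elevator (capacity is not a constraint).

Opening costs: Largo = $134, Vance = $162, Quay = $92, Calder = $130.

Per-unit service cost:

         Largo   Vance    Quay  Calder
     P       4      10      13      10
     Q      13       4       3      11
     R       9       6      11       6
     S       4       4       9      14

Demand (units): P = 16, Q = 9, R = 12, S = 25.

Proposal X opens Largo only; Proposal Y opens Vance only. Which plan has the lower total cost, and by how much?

Proposal X: {Largo}: P→Largo 4·16=64, Q→Largo 13·9=117, R→Largo 9·12=108, S→Largo 4·25=100. Service 389; fixed 134; total 523.
Proposal Y: {Vance}: P→Vance 10·16=160, Q→Vance 4·9=36, R→Vance 6·12=72, S→Vance 4·25=100. Service 368; fixed 162; total 530.
Difference: |523 − 530| = 7.

Proposal X is cheaper by 7.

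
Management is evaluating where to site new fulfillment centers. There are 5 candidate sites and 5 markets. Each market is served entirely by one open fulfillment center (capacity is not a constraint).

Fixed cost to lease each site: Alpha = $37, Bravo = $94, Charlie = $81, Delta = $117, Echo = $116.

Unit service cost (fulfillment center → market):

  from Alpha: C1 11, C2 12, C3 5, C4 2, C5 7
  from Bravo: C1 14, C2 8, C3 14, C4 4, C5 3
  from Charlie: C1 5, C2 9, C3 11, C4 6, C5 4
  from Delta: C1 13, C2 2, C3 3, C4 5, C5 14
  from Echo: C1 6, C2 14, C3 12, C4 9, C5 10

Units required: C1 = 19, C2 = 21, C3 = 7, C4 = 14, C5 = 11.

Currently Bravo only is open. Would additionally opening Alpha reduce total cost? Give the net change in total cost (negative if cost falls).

Current service cost with {Bravo}: 621.
Adding Alpha: each market re-picks its cheapest; new service cost 473, saving 148.
Extra fixed cost: 37. Net change = 37 − 148 = -111.
(Totals: 715 → 604.)

Yes — net change −111 (cost falls by 111).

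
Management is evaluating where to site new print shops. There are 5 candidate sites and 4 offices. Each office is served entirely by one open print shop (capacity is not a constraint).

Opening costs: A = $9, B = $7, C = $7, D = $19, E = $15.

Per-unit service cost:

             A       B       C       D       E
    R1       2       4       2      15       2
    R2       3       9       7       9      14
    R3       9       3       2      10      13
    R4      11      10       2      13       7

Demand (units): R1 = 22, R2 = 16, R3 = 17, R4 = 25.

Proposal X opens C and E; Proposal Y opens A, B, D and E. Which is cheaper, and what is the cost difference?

Proposal X: {C, E}: R1→C 2·22=44, R2→C 7·16=112, R3→C 2·17=34, R4→C 2·25=50. Service 240; fixed 22; total 262.
Proposal Y: {A, B, D, E}: R1→A 2·22=44, R2→A 3·16=48, R3→B 3·17=51, R4→E 7·25=175. Service 318; fixed 50; total 368.
Difference: |262 − 368| = 106.

Proposal X is cheaper by 106.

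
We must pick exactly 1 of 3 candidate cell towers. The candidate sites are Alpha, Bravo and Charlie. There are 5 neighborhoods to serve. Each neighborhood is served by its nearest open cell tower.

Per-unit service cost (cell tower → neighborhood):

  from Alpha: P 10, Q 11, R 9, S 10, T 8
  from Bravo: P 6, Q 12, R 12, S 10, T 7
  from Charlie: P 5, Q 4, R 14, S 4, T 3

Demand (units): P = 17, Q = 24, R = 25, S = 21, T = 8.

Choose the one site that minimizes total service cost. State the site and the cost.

Choose Charlie only; total service cost 639.

With exactly 1 open, each neighborhood uses its cheapest among the chosen.
{Charlie}: P→Charlie 5·17=85, Q→Charlie 4·24=96, R→Charlie 14·25=350, S→Charlie 4·21=84, T→Charlie 3·8=24. Service cost 639.
{Alpha}: service cost 933
{Bravo}: service cost 956
Among all 3 size-1 choices, {Charlie} is lowest.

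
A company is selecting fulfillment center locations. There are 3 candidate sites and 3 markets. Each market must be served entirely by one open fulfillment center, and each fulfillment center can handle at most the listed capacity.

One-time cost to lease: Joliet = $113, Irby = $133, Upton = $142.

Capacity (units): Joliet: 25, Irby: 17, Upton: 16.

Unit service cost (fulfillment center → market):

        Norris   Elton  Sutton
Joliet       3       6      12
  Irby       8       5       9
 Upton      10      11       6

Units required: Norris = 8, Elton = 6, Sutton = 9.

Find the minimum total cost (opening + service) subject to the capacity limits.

Minimum total cost: 281

Open {Joliet}: Norris→Joliet 3·8=24, Elton→Joliet 6·6=36, Sutton→Joliet 12·9=108.
Loads: Joliet carries 23/25. Service 168; fixed 113; total 281.
Next best feasible plan costs 369.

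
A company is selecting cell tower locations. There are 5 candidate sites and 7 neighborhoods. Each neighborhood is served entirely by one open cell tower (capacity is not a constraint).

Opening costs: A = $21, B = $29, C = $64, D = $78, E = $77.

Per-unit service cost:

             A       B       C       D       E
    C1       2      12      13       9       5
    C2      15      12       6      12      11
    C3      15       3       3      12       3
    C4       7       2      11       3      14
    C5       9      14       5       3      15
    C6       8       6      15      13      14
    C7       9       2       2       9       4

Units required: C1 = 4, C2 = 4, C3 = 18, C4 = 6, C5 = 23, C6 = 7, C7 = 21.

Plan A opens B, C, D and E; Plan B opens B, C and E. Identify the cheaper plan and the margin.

Plan A: {B, C, D, E}: C1→E 5·4=20, C2→C 6·4=24, C3→B 3·18=54, C4→B 2·6=12, C5→D 3·23=69, C6→B 6·7=42, C7→B 2·21=42. Service 263; fixed 248; total 511.
Plan B: {B, C, E}: C1→E 5·4=20, C2→C 6·4=24, C3→B 3·18=54, C4→B 2·6=12, C5→C 5·23=115, C6→B 6·7=42, C7→B 2·21=42. Service 309; fixed 170; total 479.
Difference: |511 − 479| = 32.

Plan B is cheaper by 32.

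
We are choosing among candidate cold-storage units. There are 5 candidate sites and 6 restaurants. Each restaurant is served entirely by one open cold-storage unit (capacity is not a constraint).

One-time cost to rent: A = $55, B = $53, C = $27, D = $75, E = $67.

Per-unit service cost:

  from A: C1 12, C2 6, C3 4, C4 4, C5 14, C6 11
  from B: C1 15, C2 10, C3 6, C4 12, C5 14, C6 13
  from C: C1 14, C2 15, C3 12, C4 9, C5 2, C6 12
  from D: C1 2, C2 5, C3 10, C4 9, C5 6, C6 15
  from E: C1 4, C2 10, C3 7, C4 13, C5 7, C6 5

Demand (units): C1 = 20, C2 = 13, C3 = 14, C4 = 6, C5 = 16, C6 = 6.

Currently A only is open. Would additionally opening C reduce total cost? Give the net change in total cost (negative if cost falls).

Yes — net change −165 (cost falls by 165).

Current service cost with {A}: 688.
Adding C: each restaurant re-picks its cheapest; new service cost 496, saving 192.
Extra fixed cost: 27. Net change = 27 − 192 = -165.
(Totals: 743 → 578.)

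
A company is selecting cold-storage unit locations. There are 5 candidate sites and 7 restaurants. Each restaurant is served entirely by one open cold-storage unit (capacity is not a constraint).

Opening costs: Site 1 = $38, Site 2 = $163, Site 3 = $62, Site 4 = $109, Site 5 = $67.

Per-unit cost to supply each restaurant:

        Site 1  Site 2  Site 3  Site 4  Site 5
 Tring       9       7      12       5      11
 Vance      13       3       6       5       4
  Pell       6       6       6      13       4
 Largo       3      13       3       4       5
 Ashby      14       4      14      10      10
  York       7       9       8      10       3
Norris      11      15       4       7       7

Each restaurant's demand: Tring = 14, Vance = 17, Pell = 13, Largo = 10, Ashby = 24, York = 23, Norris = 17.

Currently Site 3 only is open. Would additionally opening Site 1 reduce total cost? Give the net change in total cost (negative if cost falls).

Current service cost with {Site 3}: 966.
Adding Site 1: each restaurant re-picks its cheapest; new service cost 901, saving 65.
Extra fixed cost: 38. Net change = 38 − 65 = -27.
(Totals: 1028 → 1001.)

Yes — net change −27 (cost falls by 27).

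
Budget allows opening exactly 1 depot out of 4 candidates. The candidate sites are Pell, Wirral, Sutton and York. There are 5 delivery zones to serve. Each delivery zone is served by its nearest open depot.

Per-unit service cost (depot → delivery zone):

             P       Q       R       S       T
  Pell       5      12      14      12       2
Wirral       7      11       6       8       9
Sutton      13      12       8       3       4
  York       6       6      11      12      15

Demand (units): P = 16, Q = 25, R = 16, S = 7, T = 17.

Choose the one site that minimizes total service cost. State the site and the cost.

With exactly 1 open, each delivery zone uses its cheapest among the chosen.
{Wirral}: P→Wirral 7·16=112, Q→Wirral 11·25=275, R→Wirral 6·16=96, S→Wirral 8·7=56, T→Wirral 9·17=153. Service cost 692.
{Pell}: service cost 722
{Sutton}: service cost 725
Among all 4 size-1 choices, {Wirral} is lowest.

Choose Wirral only; total service cost 692.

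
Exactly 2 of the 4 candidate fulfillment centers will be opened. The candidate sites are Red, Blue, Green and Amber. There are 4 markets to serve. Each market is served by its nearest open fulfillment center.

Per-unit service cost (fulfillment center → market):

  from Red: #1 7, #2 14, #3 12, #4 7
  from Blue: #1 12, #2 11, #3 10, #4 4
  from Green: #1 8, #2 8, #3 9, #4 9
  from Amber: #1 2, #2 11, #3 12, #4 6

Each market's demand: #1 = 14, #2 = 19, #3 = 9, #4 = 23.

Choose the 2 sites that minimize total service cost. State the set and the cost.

With exactly 2 open, each market uses its cheapest among the chosen.
{Green, Amber}: #1→Amber 2·14=28, #2→Green 8·19=152, #3→Green 9·9=81, #4→Amber 6·23=138. Service cost 399.
{Blue, Amber}: service cost 419
{Blue, Green}: service cost 437
Among all 6 size-2 choices, {Green, Amber} is lowest.

Choose Green and Amber; total service cost 399.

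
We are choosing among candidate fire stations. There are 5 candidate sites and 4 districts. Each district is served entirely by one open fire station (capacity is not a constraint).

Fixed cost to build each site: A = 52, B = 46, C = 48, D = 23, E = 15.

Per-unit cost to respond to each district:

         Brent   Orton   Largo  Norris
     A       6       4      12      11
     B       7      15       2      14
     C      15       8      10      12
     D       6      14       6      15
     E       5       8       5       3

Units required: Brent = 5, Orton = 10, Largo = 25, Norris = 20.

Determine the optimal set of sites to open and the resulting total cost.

Open B and E; minimum total cost 276.

For any fixed open set, each district goes to its cheapest open site; total = fixed + service.
{B, E}: Brent→E 5·5=25, Orton→E 8·10=80, Largo→B 2·25=50, Norris→E 3·20=60. Service 215; fixed 61; total 276.
{A, B, E}: service 175 + fixed 113 = 288
{B, D, E}: service 215 + fixed 84 = 299
{A, B, C, D, E}: service 175 + fixed 184 = 359
No other subset beats 276.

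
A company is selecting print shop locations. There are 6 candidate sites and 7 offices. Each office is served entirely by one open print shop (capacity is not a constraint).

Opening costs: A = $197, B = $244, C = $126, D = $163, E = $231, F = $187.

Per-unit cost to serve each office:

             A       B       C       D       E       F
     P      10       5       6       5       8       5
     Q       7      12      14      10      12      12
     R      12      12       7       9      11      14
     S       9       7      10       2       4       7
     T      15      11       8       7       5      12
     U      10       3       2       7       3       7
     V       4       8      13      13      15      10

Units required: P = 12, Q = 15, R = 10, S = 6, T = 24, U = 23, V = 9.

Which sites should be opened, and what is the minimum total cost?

For any fixed open set, each office goes to its cheapest open site; total = fixed + service.
{C}: P→C 6·12=72, Q→C 14·15=210, R→C 7·10=70, S→C 10·6=60, T→C 8·24=192, U→C 2·23=46, V→C 13·9=117. Service 767; fixed 126; total 893.
{A, C}: service 575 + fixed 323 = 898
{C, D}: service 623 + fixed 289 = 912
{A, B, C, D, E, F}: P→B 5·12=60, Q→A 7·15=105, R→C 7·10=70, S→D 2·6=12, T→E 5·24=120, U→C 2·23=46, V→A 4·9=36. Service 449; fixed 1148; total 1597.
No other subset beats 893.

Open C only; minimum total cost 893.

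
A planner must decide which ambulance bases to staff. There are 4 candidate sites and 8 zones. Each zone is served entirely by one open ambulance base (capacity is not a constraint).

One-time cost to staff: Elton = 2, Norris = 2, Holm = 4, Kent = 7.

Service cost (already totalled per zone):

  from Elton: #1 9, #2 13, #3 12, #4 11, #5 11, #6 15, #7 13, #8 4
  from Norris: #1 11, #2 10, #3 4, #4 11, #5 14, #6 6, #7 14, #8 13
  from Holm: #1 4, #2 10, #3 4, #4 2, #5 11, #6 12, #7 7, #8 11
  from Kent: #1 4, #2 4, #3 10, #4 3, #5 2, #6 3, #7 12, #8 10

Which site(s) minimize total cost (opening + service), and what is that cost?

For any fixed open set, each zone goes to its cheapest open site; total = fixed + service.
{Elton, Holm, Kent}: #1→Holm 4, #2→Kent 4, #3→Holm 4, #4→Holm 2, #5→Kent 2, #6→Kent 3, #7→Holm 7, #8→Elton 4. Service 30; fixed 13; total 43.
{Elton, Norris, Holm, Kent}: service 30 + fixed 15 = 45
{Elton, Norris, Kent}: #1→Kent 4, #2→Kent 4, #3→Norris 4, #4→Kent 3, #5→Kent 2, #6→Kent 3, #7→Kent 12, #8→Elton 4. Service 36; fixed 11; total 47.
{Elton}: #1→Elton 9, #2→Elton 13, #3→Elton 12, #4→Elton 11, #5→Elton 11, #6→Elton 15, #7→Elton 13, #8→Elton 4. Service 88; fixed 2; total 90.
(All 15 nonempty subsets were checked; Elton, Holm and Kent is lowest.)

Open Elton, Holm and Kent; minimum total cost 43.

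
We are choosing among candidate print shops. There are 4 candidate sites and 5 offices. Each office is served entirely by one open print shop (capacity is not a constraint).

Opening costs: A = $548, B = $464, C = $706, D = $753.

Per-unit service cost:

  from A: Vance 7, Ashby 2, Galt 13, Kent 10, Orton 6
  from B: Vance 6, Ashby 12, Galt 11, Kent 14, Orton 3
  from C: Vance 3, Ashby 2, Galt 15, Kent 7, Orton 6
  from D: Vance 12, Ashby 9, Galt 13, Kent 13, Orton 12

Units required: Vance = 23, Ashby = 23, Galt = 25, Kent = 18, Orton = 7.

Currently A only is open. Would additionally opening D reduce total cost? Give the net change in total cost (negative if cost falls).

Current service cost with {A}: 754.
Adding D: each office re-picks its cheapest; new service cost 754, saving 0.
Extra fixed cost: 753. Net change = 753 − 0 = 753.
(Totals: 1302 → 2055.)

No — net change +753 (cost rises by 753).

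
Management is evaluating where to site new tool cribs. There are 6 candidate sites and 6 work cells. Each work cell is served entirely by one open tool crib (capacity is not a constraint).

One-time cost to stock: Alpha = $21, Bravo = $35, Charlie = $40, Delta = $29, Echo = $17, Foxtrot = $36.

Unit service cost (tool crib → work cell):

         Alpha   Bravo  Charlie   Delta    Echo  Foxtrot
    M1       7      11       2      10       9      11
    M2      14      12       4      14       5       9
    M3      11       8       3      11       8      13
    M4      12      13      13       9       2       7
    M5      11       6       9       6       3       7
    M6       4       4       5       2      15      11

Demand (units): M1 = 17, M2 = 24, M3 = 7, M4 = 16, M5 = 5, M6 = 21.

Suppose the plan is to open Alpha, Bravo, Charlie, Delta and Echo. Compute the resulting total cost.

Each work cell is assigned to its cheapest site among the open ones.
{Alpha, Bravo, Charlie, Delta, Echo}: M1→Charlie 2·17=34, M2→Charlie 4·24=96, M3→Charlie 3·7=21, M4→Echo 2·16=32, M5→Echo 3·5=15, M6→Delta 2·21=42. Service 240; fixed 142; total 382.

Total cost: 382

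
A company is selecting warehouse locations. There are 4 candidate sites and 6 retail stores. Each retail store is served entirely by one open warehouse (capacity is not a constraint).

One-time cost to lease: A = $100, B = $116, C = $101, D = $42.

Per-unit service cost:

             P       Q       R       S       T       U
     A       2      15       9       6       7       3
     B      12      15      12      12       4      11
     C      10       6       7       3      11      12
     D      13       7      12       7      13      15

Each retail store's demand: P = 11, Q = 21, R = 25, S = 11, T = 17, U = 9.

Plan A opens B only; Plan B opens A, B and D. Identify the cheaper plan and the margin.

Plan B is cheaper by 349.

Plan A: {B}: P→B 12·11=132, Q→B 15·21=315, R→B 12·25=300, S→B 12·11=132, T→B 4·17=68, U→B 11·9=99. Service 1046; fixed 116; total 1162.
Plan B: {A, B, D}: P→A 2·11=22, Q→D 7·21=147, R→A 9·25=225, S→A 6·11=66, T→B 4·17=68, U→A 3·9=27. Service 555; fixed 258; total 813.
Difference: |1162 − 813| = 349.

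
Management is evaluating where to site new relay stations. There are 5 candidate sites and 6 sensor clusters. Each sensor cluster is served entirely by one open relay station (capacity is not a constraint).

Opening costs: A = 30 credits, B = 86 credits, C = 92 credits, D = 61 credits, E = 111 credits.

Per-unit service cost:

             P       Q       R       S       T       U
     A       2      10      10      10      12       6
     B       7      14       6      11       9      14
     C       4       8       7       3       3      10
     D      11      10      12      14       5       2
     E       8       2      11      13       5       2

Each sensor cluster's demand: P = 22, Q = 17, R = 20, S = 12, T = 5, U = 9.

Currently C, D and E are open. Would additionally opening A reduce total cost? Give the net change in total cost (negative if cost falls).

Current service cost with {C, D, E}: 331.
Adding A: each sensor cluster re-picks its cheapest; new service cost 287, saving 44.
Extra fixed cost: 30. Net change = 30 − 44 = -14.
(Totals: 595 → 581.)

Yes — net change −14 (cost falls by 14).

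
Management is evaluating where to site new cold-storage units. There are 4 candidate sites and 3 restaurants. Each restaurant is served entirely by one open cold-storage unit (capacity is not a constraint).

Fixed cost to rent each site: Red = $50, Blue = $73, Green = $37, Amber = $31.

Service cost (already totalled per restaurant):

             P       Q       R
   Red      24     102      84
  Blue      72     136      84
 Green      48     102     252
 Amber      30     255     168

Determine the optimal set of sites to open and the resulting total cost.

Open Red only; minimum total cost 260.

For any fixed open set, each restaurant goes to its cheapest open site; total = fixed + service.
{Red}: P→Red 24, Q→Red 102, R→Red 84. Service 210; fixed 50; total 260.
{Red, Amber}: service 210 + fixed 81 = 291
{Red, Green}: service 210 + fixed 87 = 297
{Red, Blue, Green, Amber}: service 210 + fixed 191 = 401
No other subset beats 260.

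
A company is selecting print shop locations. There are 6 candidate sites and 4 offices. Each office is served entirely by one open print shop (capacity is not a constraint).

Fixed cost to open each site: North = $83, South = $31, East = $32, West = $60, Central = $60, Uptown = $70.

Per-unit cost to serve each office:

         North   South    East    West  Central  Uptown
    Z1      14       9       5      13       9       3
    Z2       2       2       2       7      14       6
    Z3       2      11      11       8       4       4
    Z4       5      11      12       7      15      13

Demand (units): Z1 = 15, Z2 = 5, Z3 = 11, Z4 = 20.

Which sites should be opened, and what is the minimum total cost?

Open North and East; minimum total cost 322.

For any fixed open set, each office goes to its cheapest open site; total = fixed + service.
{North, East}: Z1→East 5·15=75, Z2→North 2·5=10, Z3→North 2·11=22, Z4→North 5·20=100. Service 207; fixed 115; total 322.
{North, Uptown}: Z1→Uptown 3·15=45, Z2→North 2·5=10, Z3→North 2·11=22, Z4→North 5·20=100. Service 177; fixed 153; total 330.
{North, South, East}: service 207 + fixed 146 = 353
{North, South, East, West, Central, Uptown}: service 177 + fixed 336 = 513
No other subset beats 322.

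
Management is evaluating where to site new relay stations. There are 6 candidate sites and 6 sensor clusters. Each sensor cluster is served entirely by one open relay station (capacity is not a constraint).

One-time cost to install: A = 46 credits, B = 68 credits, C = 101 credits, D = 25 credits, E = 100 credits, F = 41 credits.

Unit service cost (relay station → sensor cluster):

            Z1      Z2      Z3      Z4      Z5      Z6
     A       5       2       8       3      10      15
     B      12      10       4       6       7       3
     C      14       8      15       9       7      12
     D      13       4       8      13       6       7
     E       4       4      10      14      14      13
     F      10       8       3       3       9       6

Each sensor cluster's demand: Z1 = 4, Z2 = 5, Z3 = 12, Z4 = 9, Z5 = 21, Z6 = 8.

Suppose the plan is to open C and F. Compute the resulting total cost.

Each sensor cluster is assigned to its cheapest site among the open ones.
{C, F}: Z1→F 10·4=40, Z2→C 8·5=40, Z3→F 3·12=36, Z4→F 3·9=27, Z5→C 7·21=147, Z6→F 6·8=48. Service 338; fixed 142; total 480.

Total cost: 480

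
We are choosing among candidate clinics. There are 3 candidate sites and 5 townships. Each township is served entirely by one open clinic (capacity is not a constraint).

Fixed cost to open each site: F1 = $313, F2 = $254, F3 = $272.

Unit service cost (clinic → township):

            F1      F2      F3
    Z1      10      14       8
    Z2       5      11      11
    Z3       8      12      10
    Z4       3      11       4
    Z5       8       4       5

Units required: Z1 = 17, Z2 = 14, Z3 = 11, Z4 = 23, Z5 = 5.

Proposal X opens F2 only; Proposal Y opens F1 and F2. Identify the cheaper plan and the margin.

Proposal X: {F2}: Z1→F2 14·17=238, Z2→F2 11·14=154, Z3→F2 12·11=132, Z4→F2 11·23=253, Z5→F2 4·5=20. Service 797; fixed 254; total 1051.
Proposal Y: {F1, F2}: Z1→F1 10·17=170, Z2→F1 5·14=70, Z3→F1 8·11=88, Z4→F1 3·23=69, Z5→F2 4·5=20. Service 417; fixed 567; total 984.
Difference: |1051 − 984| = 67.

Proposal Y is cheaper by 67.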